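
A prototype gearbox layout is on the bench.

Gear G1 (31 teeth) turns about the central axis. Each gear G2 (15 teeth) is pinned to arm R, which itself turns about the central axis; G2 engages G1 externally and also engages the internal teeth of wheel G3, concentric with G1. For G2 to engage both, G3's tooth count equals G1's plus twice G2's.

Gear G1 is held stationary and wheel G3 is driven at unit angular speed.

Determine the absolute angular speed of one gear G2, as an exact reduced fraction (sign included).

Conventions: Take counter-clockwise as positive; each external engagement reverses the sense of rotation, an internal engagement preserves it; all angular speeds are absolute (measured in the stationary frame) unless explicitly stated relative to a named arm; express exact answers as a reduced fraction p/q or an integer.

61/30

topology: planetary set — G1 31T / G2 15T / G3 61T, arm = carrier (Willis)
ring teeth: 31 + 2·15 = 61
31(ω_sun−ω_arm) = −61(ω_ring−ω_arm),  ω_sun = 0, ω_ring = 1
31(0−ω_arm) = −61(1−ω_arm)  ⇒  92·ω_arm = 61  ⇒  ω_arm = 61/92
sun–planet mesh: 31·(0−61/92) = −15·(ω_p−ω_arm)  ⇒  ω_p−ω_arm = 1891/1380
ω_p = 61/92 + 1891/1380 = 61/30
exact speed ratio = 61/30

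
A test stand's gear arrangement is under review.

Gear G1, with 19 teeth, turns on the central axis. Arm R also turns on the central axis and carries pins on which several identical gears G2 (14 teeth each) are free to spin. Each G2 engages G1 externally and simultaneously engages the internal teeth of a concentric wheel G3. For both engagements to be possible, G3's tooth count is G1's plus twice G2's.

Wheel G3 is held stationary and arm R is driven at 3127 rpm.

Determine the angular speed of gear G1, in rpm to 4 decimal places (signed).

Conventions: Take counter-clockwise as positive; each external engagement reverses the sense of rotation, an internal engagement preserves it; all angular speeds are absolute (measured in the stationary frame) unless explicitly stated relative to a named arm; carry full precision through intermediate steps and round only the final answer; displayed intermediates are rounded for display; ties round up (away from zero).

class = planetary set [G3 = 19+2·14 = 47; Willis about the carrier]
normalise by the input: solve with ω_arm = 1, then scale by 3127 rpm
ring teeth: 19 + 2·14 = 47
19(ω_sun−ω_arm) = −47(ω_ring−ω_arm),  ω_ring = 0, ω_arm = 1
ω_sun = 1 − (47/19)(0−1) = 66/19
scale: ω_sun = 66/19 × 3127 rpm = +10862.2105 rpm

+10862.2105 rpm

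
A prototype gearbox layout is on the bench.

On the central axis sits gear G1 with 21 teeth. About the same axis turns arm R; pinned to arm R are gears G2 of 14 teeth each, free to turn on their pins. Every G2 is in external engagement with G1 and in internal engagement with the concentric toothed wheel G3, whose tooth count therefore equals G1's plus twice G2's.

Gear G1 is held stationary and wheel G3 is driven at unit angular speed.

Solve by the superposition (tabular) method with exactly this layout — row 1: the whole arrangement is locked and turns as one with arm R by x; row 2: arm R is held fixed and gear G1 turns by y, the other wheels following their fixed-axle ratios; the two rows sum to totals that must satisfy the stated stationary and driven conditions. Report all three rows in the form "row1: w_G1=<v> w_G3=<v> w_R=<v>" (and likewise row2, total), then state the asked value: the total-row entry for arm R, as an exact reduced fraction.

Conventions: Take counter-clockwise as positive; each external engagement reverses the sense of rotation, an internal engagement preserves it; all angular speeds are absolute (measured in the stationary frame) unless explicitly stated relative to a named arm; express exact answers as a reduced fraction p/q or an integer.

recognized (axles ride arm R): planetary set, 21/14/49 teeth
superposition row 1 [locked train]: every member turns x
row 2 — arm fixed, fixed-axis ratios: sun y, ring −(21/49)·y, arm 0
boundary: total ω_sun = x + y = 0 and total ω_ring = x − (21/49)·y = 1  ⇒  y = -7/10, x = 7/10
row 2 ring = −(21/49)·(-7/10) = 3/10
totals (row 1 + row 2): sun 7/10 + (-7/10) = 0, ring 7/10 + 3/10 = 1, arm 7/10 + 0 = 7/10
asked cell (total, arm) = 7/10

row1: w_G1=7/10 w_G3=7/10 w_R=7/10
row2: w_G1=-7/10 w_G3=3/10 w_R=0
total: w_G1=0 w_G3=1 w_R=7/10
asked value: 7/10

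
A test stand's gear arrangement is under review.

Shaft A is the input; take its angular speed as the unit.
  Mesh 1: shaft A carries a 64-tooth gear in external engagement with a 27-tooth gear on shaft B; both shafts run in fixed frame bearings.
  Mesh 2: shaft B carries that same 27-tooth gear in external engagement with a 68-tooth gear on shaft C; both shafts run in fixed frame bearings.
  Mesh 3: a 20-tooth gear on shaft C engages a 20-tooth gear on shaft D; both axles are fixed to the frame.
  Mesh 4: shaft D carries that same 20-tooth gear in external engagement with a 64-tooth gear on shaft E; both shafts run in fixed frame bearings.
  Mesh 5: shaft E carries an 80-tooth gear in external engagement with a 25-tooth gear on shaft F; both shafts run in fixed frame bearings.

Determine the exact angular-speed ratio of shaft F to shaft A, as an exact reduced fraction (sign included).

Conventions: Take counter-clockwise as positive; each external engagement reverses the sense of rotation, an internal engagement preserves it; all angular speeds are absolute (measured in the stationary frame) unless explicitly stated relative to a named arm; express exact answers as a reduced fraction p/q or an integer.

-16/17

class = fixed-axis compound train [5 meshes; 5 ratios multiply, 5 sense flips]
mesh 1 [64T→27T]: running ratio 64/27, sense −
mesh 2 [27T→68T]: running ratio 16/17, sense +
mesh 3 [20T→20T]: running ratio 16/17, sense −
mesh 4 [20T→64T]: running ratio 5/17, sense +
mesh 5 [80T→25T]: running ratio 16/17, sense −
ω_out/ω_in = -16/17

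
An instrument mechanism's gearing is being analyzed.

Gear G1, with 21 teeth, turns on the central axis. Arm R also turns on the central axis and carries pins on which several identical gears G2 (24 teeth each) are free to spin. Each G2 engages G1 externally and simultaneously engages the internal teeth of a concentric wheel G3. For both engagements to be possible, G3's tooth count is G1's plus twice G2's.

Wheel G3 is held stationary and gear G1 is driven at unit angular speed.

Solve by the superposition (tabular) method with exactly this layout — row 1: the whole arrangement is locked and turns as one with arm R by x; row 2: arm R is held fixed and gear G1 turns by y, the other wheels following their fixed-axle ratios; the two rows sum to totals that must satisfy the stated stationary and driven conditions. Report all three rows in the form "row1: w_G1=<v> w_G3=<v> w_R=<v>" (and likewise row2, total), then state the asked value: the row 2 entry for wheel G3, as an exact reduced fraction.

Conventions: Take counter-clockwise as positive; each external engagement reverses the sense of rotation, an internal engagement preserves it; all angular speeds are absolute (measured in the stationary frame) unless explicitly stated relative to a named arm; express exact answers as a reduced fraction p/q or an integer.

topology: planetary set — G1 21T / G2 24T / G3 69T, arm = carrier (Willis)
superposition row 1 [locked train]: every member turns x
superposition row 2 [arm held]: sun y, ring −(21/69)·y, arm 0
boundary: total ω_ring = x − (21/69)·y = 0 and total ω_sun = x + y = 1  ⇒  y = 23/30, x = 7/30
row 2 ring = −(21/69)·23/30 = -7/30
totals (row 1 + row 2): sun 7/30 + 23/30 = 1, ring 7/30 + (-7/30) = 0, arm 7/30 + 0 = 7/30
asked cell (row2, ring) = -7/30

row1: w_G1=7/30 w_G3=7/30 w_R=7/30
row2: w_G1=23/30 w_G3=-7/30 w_R=0
total: w_G1=1 w_G3=0 w_R=7/30
asked value: -7/30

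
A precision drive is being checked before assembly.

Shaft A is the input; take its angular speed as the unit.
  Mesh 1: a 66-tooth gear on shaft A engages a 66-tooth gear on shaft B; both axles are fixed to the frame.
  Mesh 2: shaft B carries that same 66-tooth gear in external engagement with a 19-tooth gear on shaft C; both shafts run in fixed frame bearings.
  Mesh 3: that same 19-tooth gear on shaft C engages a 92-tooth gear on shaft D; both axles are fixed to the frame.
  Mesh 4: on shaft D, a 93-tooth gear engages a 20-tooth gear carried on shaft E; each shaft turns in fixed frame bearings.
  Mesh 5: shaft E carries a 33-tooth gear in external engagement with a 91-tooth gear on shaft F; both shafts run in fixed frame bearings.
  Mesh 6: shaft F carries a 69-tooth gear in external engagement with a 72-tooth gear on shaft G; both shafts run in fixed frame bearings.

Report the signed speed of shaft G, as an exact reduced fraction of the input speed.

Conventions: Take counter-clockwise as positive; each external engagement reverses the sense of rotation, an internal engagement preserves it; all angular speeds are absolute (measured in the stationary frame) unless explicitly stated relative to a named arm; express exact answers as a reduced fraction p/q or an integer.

33759/29120

6-mesh fixed-axis compound train (all bearings frame-fixed)
mesh 1 [66T→66T]: |ω|/ω_in = 1×66/66 = 1, sense flips to −
mesh 2 [66T→19T]: |ω|/ω_in = 1×66/19 = 66/19, sense flips to +
mesh 3 [19T→92T]: |ω|/ω_in = (66/19)×19/92 = 33/46, sense flips to −
mesh 4 [93T→20T]: |ω|/ω_in = (33/46)×93/20 = 3069/920, sense flips to +
mesh 5 [33T→91T]: |ω|/ω_in = (3069/920)×33/91 = 101277/83720, sense flips to −
mesh 6 [69T→72T]: |ω|/ω_in = (101277/83720)×69/72 = 33759/29120, sense flips to +
signed output speed (× input speed) = 33759/29120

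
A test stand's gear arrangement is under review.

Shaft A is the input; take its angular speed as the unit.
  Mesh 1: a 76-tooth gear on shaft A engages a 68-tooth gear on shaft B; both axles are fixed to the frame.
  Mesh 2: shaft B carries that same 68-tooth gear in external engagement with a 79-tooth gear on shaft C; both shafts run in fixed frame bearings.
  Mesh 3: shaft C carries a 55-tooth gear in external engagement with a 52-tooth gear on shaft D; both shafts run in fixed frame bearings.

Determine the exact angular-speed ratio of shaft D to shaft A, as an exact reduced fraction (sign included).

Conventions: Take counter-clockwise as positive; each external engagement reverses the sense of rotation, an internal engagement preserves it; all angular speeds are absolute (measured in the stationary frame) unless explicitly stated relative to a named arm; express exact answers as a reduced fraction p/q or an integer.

class = fixed-axis compound train [3 meshes; 3 ratios multiply, 3 sense flips]
mesh 1 [76T→68T]: running ratio 19/17, sense −
mesh 2 [68T→79T]: running ratio 76/79, sense +
mesh 3 [55T→52T]: running ratio 1045/1027, sense −
ω_out/ω_in = -1045/1027

-1045/1027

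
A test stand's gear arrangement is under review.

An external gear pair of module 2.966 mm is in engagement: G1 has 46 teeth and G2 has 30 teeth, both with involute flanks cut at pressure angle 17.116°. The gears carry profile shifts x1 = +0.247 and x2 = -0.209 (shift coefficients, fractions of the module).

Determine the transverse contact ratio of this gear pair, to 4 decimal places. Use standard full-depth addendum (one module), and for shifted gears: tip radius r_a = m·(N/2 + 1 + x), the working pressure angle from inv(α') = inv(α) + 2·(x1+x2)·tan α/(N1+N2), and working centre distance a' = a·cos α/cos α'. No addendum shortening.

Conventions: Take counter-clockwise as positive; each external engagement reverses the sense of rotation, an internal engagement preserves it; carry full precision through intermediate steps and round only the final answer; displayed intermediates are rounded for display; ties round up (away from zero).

recognized (one external pair, fixed centres): single-mesh tooth geometry, m = 2.966, N1 = 46, N2 = 30
base radii: r_b1 = 65.196684, r_b2 = 42.519576
tip radii: r_a1 = 71.916602, r_a2 = 46.836106
inv(α') = inv(17.116°) + 2·(+0.247-0.209)·tan α/(46+30) = 0.00952327  ⇒  α' = 17.29995°
a' = a·cos α / cos α' = 112.7080·cos 17.116°/cos 17.29995° = 112.820123
action lengths: √(r_a1²−r_b1²) = 30.354408, √(r_a2²−r_b2²) = 19.639411
base pitch p_b = π·m·cos α = 8.905279
CR = (30.354408 + 19.639411 − 112.820123·sin 17.29995°)/8.905279 = 1.846550
contact ratio ≈ 1.8466

1.8466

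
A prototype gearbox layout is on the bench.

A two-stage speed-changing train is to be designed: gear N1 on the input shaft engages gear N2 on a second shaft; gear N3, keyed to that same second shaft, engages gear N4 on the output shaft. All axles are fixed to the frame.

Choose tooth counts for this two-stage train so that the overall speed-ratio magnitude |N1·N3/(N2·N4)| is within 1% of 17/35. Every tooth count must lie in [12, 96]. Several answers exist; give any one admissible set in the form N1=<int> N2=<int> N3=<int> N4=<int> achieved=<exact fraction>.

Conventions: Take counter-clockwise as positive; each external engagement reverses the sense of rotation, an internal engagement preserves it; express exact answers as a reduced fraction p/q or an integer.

class = fixed-axis compound train [2-stage, 17/35 wanted]
target = 17/35 in lowest terms: an exact hit needs N1·N3 = k·17 and N2·N4 = k·35 for one integer k, every count in [12, 96]; additionally prefer no 1:1 stage (N1 ≠ N2, N3 ≠ N4)
k = 1…11: no 1:1-free in-range split of k·17 and k·35 into factor pairs; take k = 12
k = 12: N1·N3 = 204 = 12·17, N2·N4 = 420 = 35·12
achieved = 12·17/(35·12) = 17/35; |achieved − target| = 0 ≤ 17/3500 ✓

N1=12 N2=35 N3=17 N4=12 achieved=17/35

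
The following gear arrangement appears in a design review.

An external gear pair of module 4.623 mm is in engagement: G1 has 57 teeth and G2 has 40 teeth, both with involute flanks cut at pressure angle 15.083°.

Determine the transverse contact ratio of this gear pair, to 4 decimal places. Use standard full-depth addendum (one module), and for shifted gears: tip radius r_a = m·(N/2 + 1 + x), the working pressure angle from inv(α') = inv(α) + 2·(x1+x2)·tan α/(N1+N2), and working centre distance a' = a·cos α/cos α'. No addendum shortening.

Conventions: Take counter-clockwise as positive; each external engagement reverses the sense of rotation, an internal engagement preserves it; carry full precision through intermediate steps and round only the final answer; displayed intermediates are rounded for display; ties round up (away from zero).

2.0640

topology: single-mesh involute geometry — m = 4.623, 57T/40T pair
base radii: r_b1 = 127.216507, r_b2 = 89.274742
tip radii: r_a1 = 136.378500, r_a2 = 97.083000
no profile shift: α' = α, a' = a
action lengths: √(r_a1²−r_b1²) = 49.143214, √(r_a2²−r_b2²) = 38.146157
base pitch p_b = π·m·cos α = 14.023244
CR = (49.143214 + 38.146157 − 224.215500·sin 15.08300°)/14.023244 = 2.064034
contact ratio ≈ 2.0640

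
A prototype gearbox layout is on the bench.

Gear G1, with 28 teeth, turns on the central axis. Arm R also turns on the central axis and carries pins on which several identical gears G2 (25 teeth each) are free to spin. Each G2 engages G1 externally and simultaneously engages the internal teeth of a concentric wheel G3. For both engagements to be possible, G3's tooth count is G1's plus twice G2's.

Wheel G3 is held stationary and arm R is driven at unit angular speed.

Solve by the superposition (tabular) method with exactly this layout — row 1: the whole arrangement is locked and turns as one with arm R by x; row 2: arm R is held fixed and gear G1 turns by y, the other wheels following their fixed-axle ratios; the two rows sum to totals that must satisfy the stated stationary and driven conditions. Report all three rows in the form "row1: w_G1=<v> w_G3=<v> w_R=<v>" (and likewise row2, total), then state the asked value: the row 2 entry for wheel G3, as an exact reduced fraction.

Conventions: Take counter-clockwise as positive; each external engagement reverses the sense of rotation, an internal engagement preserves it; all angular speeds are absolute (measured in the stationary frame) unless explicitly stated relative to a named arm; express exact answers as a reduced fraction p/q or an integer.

recognized (axles ride arm R): planetary set, 28/25/78 teeth
row 1 (train locked, turned with arm): all members turn x
row 2: sun turns y, ring = −(28/78)·y, arm 0
boundary: total ω_ring = x − (28/78)·y = 0 and total ω_arm = x = 1  ⇒  y = 39/14, x = 1
row 2 ring = −(28/78)·39/14 = -1
totals (row 1 + row 2): sun 1 + 39/14 = 53/14, ring 1 + (-1) = 0, arm 1 + 0 = 1
asked cell (row2, ring) = -1

row1: w_G1=1 w_G3=1 w_R=1
row2: w_G1=39/14 w_G3=-1 w_R=0
total: w_G1=53/14 w_G3=0 w_R=1
asked value: -1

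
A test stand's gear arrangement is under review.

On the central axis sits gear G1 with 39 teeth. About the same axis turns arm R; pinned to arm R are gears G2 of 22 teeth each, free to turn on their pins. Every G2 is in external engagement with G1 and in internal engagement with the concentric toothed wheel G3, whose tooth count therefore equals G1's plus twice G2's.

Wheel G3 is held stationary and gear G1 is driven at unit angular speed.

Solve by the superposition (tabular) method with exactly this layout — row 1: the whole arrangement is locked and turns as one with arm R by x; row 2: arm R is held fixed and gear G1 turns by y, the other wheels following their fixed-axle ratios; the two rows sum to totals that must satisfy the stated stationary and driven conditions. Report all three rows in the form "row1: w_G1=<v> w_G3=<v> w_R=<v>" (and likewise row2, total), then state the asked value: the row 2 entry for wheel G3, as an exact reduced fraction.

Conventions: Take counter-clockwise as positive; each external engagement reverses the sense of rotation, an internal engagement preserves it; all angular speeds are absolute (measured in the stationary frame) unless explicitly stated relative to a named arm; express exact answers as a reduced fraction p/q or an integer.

class = planetary set [G3 = 39+2·22 = 83; Willis about the carrier]
superposition row 1 [locked train]: every member turns x
row 2: sun turns y, ring = −(39/83)·y, arm 0
boundary: total ω_ring = x − (39/83)·y = 0 and total ω_sun = x + y = 1  ⇒  y = 83/122, x = 39/122
row 2 ring = −(39/83)·83/122 = -39/122
totals (row 1 + row 2): sun 39/122 + 83/122 = 1, ring 39/122 + (-39/122) = 0, arm 39/122 + 0 = 39/122
asked cell (row2, ring) = -39/122

row1: w_G1=39/122 w_G3=39/122 w_R=39/122
row2: w_G1=83/122 w_G3=-39/122 w_R=0
total: w_G1=1 w_G3=0 w_R=39/122
asked value: -39/122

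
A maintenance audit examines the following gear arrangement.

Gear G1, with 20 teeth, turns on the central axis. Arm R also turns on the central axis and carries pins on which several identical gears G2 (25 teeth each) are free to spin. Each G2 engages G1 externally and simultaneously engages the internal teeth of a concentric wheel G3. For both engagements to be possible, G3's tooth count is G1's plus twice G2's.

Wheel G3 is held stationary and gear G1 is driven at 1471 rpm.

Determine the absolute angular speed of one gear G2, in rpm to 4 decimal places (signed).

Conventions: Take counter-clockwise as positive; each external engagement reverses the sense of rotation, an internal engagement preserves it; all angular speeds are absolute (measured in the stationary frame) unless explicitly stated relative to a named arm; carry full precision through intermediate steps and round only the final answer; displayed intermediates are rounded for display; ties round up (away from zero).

topology: planetary set — G1 20T / G2 25T / G3 70T, arm = carrier (Willis)
normalise by the input: solve with ω_sun = 1, then scale by 1471 rpm
ring teeth: 20 + 2·25 = 70
20(ω_sun−ω_arm) = −70(ω_ring−ω_arm),  ω_ring = 0, ω_sun = 1
20(1−ω_arm) = −70(0−ω_arm)  ⇒  90·ω_arm = 20  ⇒  ω_arm = 2/9
sun–planet mesh: 20·(1−2/9) = −25·(ω_p−ω_arm)  ⇒  ω_p−ω_arm = -28/45
ω_p = 2/9 − 28/45 = -2/5
scale: ω_p = -2/5 × 1471 rpm = -588.4000 rpm

-588.4000 rpm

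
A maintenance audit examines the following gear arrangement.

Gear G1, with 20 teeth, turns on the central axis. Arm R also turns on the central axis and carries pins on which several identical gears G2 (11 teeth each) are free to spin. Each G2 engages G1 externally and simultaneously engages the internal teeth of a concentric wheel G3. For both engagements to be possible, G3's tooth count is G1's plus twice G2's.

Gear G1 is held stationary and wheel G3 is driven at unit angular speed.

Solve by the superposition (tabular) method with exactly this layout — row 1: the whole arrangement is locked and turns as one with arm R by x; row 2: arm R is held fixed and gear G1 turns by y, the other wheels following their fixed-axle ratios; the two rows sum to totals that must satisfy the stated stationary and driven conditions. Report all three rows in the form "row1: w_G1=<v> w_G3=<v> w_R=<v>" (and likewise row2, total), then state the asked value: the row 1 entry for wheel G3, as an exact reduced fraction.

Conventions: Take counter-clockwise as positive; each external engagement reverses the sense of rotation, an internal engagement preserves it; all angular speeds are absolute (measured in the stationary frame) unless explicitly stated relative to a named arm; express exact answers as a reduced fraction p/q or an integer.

topology: planetary set — G1 20T / G2 11T / G3 42T, arm = carrier (Willis)
row 1 (train locked, turned with arm): all members turn x
row 2: sun turns y, ring = −(20/42)·y, arm 0
boundary: total ω_sun = x + y = 0 and total ω_ring = x − (20/42)·y = 1  ⇒  y = -21/31, x = 21/31
row 2 ring = −(20/42)·(-21/31) = 10/31
totals (row 1 + row 2): sun 21/31 + (-21/31) = 0, ring 21/31 + 10/31 = 1, arm 21/31 + 0 = 21/31
asked cell (row1, ring) = 21/31

row1: w_G1=21/31 w_G3=21/31 w_R=21/31
row2: w_G1=-21/31 w_G3=10/31 w_R=0
total: w_G1=0 w_G3=1 w_R=21/31
asked value: 21/31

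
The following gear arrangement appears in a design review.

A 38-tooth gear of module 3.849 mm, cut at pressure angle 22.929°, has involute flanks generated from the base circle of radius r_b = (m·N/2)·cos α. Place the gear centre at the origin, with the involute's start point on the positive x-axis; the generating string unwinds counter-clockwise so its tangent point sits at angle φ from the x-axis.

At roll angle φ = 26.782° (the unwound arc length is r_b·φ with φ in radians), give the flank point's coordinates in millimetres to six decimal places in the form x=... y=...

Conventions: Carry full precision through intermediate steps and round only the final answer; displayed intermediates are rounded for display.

topology: single-mesh involute geometry — m = 3.849, N = 38
pitch radius r_p = m·N/2 = 3.849·38/2 = 73.131000
base radius r_b = r_p·cos α = 73.131000·cos 22.929° = 67.352798
roll angle φ = 26.782° = 0.46743408 rad
x = r_b·(cos φ + φ·sin φ) = 74.313835
y = r_b·(sin φ − φ·cos φ) = 2.243244

x=74.313835 y=2.243244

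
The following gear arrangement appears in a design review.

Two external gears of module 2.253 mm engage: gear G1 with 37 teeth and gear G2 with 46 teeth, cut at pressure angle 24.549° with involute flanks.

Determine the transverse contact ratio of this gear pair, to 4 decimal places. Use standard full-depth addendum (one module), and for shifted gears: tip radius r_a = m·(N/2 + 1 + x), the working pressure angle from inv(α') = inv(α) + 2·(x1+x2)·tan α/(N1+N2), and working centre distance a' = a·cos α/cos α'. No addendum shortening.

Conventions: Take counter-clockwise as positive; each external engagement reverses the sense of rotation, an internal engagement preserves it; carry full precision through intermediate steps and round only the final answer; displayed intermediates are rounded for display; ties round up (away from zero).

1.5298

topology: single-mesh involute geometry — m = 2.253, 37T/46T pair
base radii: r_b1 = 37.912845, r_b2 = 47.134888
tip radii: r_a1 = 43.933500, r_a2 = 54.072000
no profile shift: α' = α, a' = a
action lengths: √(r_a1²−r_b1²) = 22.198392, √(r_a2²−r_b2²) = 26.496858
base pitch p_b = π·m·cos α = 6.438201
CR = (22.198392 + 26.496858 − 93.499500·sin 24.54900°)/6.438201 = 1.529758
contact ratio ≈ 1.5298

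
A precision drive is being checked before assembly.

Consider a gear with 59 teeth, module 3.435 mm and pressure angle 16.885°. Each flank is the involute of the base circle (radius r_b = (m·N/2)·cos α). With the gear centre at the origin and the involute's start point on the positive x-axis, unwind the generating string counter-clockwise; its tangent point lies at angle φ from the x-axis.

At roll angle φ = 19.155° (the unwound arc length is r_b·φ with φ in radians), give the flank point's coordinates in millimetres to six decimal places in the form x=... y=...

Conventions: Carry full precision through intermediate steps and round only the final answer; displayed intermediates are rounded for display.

topology: single-mesh involute geometry — m = 3.435, N = 59
pitch radius r_p = m·N/2 = 3.435·59/2 = 101.332500
base radius r_b = r_p·cos α = 101.332500·cos 16.885° = 96.964021
roll angle φ = 19.155° = 0.33431782 rad
x = r_b·(cos φ + φ·sin φ) = 102.232304
y = r_b·(sin φ − φ·cos φ) = 1.194280

x=102.232304 y=1.194280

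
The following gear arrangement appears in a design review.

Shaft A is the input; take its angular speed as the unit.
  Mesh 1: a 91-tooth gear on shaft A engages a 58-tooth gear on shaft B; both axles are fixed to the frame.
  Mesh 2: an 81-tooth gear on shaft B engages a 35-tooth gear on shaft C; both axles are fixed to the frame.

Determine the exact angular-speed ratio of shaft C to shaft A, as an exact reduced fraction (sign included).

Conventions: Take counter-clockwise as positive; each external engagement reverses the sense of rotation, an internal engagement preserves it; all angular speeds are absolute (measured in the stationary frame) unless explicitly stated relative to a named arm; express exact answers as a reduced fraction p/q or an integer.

1053/290

class = fixed-axis compound train [2 meshes; 2 ratios multiply, 2 sense flips]
mesh 1 [91T→58T]: running ratio 91/58, sense −
mesh 2 [81T→35T]: running ratio 1053/290, sense +
ω_out/ω_in = 1053/290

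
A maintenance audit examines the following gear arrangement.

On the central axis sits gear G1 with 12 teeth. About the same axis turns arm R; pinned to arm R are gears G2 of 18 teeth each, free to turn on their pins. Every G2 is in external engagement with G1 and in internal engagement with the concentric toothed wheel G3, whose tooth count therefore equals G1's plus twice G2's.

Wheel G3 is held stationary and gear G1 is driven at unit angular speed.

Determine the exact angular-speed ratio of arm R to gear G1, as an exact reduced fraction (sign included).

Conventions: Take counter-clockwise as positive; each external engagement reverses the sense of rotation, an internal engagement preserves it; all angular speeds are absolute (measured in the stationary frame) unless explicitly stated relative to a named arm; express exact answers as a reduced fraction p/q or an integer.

1/5

topology: planetary set — G1 12T / G2 18T / G3 48T, arm = carrier (Willis)
ring teeth: 12 + 2·18 = 48
12(ω_sun−ω_arm) = −48(ω_ring−ω_arm),  ω_ring = 0, ω_sun = 1
12(1−ω_arm) = −48(0−ω_arm)  ⇒  60·ω_arm = 12  ⇒  ω_arm = 1/5
ω_out/ω_in = 1/5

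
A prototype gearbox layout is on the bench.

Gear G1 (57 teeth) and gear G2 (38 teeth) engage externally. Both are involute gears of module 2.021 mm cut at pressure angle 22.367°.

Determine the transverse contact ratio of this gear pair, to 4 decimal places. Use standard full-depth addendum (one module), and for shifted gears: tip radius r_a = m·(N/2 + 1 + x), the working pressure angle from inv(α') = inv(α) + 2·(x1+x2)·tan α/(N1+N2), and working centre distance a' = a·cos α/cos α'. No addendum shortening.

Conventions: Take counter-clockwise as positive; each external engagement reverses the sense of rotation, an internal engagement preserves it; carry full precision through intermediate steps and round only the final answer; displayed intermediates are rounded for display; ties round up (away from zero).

1.6283

single-mesh involute tooth geometry (57T engaging 38T at module 2.021)
base radii: r_b1 = 53.265098, r_b2 = 35.510065
tip radii: r_a1 = 59.619500, r_a2 = 40.420000
no profile shift: α' = α, a' = a
action lengths: √(r_a1²−r_b1²) = 26.782721, √(r_a2²−r_b2²) = 19.308332
base pitch p_b = π·m·cos α = 5.871482
CR = (26.782721 + 19.308332 − 95.997500·sin 22.36700°)/5.871482 = 1.628273
contact ratio ≈ 1.6283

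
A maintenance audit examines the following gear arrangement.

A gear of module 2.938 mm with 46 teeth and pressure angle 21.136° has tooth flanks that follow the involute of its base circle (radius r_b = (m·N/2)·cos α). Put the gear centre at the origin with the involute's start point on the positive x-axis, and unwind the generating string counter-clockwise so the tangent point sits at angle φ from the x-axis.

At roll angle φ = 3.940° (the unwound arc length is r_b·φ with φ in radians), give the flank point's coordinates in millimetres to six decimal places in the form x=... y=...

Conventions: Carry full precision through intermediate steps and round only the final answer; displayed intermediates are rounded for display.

single-mesh involute tooth geometry (46T wheel at module 2.938)
pitch radius r_p = m·N/2 = 2.938·46/2 = 67.574000
base radius r_b = r_p·cos α = 67.574000·cos 21.136° = 63.028105
roll angle φ = 3.940° = 0.06876597 rad
x = r_b·(cos φ + φ·sin φ) = 63.176951
y = r_b·(sin φ − φ·cos φ) = 0.006829

x=63.176951 y=0.006829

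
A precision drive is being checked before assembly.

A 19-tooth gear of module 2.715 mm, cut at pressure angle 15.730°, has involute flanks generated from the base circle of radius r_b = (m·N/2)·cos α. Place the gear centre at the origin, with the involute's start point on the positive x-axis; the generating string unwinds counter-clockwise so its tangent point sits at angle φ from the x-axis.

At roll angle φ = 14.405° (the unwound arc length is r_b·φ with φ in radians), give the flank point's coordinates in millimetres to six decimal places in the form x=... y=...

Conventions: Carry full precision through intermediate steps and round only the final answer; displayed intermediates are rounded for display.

x=25.598849 y=0.130683

class = single-mesh tooth geometry [base-circle involute, m = 2.715, 19T]
pitch radius r_p = m·N/2 = 2.715·19/2 = 25.792500
base radius r_b = r_p·cos α = 25.792500·cos 15.730° = 24.826569
roll angle φ = 14.405° = 0.25141468 rad
x = r_b·(cos φ + φ·sin φ) = 25.598849
y = r_b·(sin φ − φ·cos φ) = 0.130683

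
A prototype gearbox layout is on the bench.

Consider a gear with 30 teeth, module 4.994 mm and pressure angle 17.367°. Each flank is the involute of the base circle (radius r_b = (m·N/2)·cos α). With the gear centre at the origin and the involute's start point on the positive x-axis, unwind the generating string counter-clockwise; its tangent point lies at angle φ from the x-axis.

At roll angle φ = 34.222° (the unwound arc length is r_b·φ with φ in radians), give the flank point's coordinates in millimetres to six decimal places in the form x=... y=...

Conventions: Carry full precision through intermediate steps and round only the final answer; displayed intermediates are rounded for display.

x=83.132938 y=4.899250

class = single-mesh tooth geometry [base-circle involute, m = 4.994, 30T]
pitch radius r_p = m·N/2 = 4.994·30/2 = 74.910000
base radius r_b = r_p·cos α = 74.910000·cos 17.367° = 71.495033
roll angle φ = 34.222° = 0.59728658 rad
x = r_b·(cos φ + φ·sin φ) = 83.132938
y = r_b·(sin φ − φ·cos φ) = 4.899250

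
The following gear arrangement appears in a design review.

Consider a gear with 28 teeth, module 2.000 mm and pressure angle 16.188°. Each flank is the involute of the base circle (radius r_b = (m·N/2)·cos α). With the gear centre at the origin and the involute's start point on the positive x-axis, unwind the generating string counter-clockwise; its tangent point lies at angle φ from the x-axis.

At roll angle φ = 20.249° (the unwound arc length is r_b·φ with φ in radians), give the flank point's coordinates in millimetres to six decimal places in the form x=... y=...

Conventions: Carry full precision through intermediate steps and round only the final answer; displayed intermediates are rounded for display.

topology: single-mesh involute geometry — m = 2.000, N = 28
pitch radius r_p = m·N/2 = 2.000·28/2 = 28.000000
base radius r_b = r_p·cos α = 28.000000·cos 16.188° = 26.889859
roll angle φ = 20.249° = 0.35341172 rad
x = r_b·(cos φ + φ·sin φ) = 28.517056
y = r_b·(sin φ − φ·cos φ) = 0.390729

x=28.517056 y=0.390729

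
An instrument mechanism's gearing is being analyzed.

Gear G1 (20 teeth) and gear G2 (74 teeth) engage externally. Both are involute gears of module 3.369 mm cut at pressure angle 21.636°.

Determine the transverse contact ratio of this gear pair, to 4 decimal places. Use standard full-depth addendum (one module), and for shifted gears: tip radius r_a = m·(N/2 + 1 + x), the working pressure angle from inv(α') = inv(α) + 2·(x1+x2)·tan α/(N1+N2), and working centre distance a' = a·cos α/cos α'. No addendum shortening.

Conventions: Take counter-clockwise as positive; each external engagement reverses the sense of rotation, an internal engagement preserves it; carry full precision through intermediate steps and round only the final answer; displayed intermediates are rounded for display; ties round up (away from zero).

1.6133

class = single-mesh tooth geometry [involute pair 20T × 74T, m = 3.369]
base radii: r_b1 = 31.316371, r_b2 = 115.870573
tip radii: r_a1 = 37.059000, r_a2 = 128.022000
no profile shift: α' = α, a' = a
action lengths: √(r_a1²−r_b1²) = 19.815509, √(r_a2²−r_b2²) = 54.439349
base pitch p_b = π·m·cos α = 9.838328
CR = (19.815509 + 54.439349 − 158.343000·sin 21.63600°)/9.838328 = 1.613325
contact ratio ≈ 1.6133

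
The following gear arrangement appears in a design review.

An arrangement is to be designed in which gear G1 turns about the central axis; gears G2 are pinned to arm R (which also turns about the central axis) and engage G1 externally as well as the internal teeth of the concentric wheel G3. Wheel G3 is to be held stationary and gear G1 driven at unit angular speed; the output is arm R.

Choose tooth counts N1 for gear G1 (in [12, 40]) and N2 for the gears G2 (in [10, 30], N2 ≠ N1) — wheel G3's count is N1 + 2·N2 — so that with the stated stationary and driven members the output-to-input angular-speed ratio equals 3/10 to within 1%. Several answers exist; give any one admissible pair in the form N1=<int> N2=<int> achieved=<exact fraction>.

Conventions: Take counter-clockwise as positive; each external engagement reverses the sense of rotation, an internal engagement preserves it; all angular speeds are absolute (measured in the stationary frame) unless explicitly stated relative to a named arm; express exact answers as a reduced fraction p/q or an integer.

N1=15 N2=10 achieved=3/10

planetary set to be sized for 3/10 (Willis relation)
Willis with ω_ring = 0: ω_arm/ω_sun = N1/(N1+N3); set equal to 3/10  ⇒  N3/N1 = 1/(3/10) − 1 = 7/3
N3 = N1 + 2·N2  ⇒  N2/N1 = (N3/N1 − 1)/2 = (7/3 − 1)/2 = 2/3
smallest multiple with N1 ≥ 12 and N2 ≥ 10: k = 5  ⇒  N1 = 5·3 = 15, N2 = 5·2 = 10 (N1 ≤ 40, N2 ≤ 30, N2 ≠ N1 ✓), N3 = 15 + 2·10 = 35
check: N1/(N1+N3) with N1 = 15, N3 = 35 gives 3/10; |achieved − target| = 0 ≤ 3/1000 ✓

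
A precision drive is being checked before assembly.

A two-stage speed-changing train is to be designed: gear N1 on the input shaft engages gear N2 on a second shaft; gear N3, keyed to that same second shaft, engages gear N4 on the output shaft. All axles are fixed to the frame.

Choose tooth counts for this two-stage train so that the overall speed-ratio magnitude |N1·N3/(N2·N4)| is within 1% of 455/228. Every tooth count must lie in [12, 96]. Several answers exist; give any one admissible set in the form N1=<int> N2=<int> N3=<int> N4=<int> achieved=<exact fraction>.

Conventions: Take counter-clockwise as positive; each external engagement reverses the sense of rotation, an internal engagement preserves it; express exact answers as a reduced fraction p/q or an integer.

class = fixed-axis compound train [2-stage, 455/228 wanted]
target = 455/228 in lowest terms: an exact hit needs N1·N3 = k·455 and N2·N4 = k·228 for one integer k, every count in [12, 96]; additionally prefer no 1:1 stage (N1 ≠ N2, N3 ≠ N4)
k = 1: N1·N3 = 455 = 13·35, N2·N4 = 228 = 12·19
achieved = 13·35/(12·19) = 455/228; |achieved − target| = 0 ≤ 91/4560 ✓

N1=13 N2=12 N3=35 N4=19 achieved=455/228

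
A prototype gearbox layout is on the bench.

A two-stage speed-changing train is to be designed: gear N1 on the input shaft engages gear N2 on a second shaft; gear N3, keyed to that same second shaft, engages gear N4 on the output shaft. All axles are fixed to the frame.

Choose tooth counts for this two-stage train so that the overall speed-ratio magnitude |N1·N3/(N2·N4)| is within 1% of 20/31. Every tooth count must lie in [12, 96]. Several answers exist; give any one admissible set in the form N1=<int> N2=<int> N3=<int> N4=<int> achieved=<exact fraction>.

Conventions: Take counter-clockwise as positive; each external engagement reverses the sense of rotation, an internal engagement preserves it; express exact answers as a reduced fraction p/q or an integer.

N1=12 N2=31 N3=20 N4=12 achieved=20/31

design class (target 20/31): fixed-axis compound train
target = 20/31 in lowest terms: an exact hit needs N1·N3 = k·20 and N2·N4 = k·31 for one integer k, every count in [12, 96]; additionally prefer no 1:1 stage (N1 ≠ N2, N3 ≠ N4)
k = 1…11: no 1:1-free in-range split of k·20 and k·31 into factor pairs; take k = 12
k = 12: N1·N3 = 240 = 12·20, N2·N4 = 372 = 31·12
achieved = 12·20/(31·12) = 20/31; |achieved − target| = 0 ≤ 1/155 ✓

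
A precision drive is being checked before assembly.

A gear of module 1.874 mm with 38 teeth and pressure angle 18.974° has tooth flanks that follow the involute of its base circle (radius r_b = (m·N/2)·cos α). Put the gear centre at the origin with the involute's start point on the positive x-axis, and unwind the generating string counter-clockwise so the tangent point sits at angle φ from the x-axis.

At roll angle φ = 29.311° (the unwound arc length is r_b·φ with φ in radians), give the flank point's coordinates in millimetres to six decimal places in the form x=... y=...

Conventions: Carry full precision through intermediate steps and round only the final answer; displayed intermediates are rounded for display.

x=37.793309 y=1.463710

topology: single-mesh involute geometry — m = 1.874, N = 38
pitch radius r_p = m·N/2 = 1.874·38/2 = 35.606000
base radius r_b = r_p·cos α = 35.606000·cos 18.974° = 33.671391
roll angle φ = 29.311° = 0.51157346 rad
x = r_b·(cos φ + φ·sin φ) = 37.793309
y = r_b·(sin φ − φ·cos φ) = 1.463710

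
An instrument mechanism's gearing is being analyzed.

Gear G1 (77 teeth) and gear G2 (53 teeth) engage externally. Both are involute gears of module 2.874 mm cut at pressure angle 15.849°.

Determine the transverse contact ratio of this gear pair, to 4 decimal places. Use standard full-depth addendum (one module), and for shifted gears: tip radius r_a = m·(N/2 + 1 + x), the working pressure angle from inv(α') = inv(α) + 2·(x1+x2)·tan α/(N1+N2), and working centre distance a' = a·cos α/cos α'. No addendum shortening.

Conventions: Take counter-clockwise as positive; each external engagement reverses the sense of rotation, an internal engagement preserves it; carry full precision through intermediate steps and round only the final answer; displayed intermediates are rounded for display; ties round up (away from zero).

single-mesh involute tooth geometry (77T engaging 53T at module 2.874)
base radii: r_b1 = 106.442654, r_b2 = 73.265723
tip radii: r_a1 = 113.523000, r_a2 = 79.035000
no profile shift: α' = α, a' = a
action lengths: √(r_a1²−r_b1²) = 39.464324, √(r_a2²−r_b2²) = 29.642285
base pitch p_b = π·m·cos α = 8.685700
CR = (39.464324 + 29.642285 − 186.810000·sin 15.84900°)/8.685700 = 2.082530
contact ratio ≈ 2.0825

2.0825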